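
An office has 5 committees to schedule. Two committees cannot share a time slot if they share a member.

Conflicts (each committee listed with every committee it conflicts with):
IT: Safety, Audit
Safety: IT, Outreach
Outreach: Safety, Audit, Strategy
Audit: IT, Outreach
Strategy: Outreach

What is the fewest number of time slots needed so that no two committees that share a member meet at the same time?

2

Outreach and Strategy conflict, so at least 2 time slots are needed.
A valid assignment using 2 time slots: IT=1, Safety=2, Outreach=1, Audit=2, Strategy=2. No two conflicting committees share a time slot.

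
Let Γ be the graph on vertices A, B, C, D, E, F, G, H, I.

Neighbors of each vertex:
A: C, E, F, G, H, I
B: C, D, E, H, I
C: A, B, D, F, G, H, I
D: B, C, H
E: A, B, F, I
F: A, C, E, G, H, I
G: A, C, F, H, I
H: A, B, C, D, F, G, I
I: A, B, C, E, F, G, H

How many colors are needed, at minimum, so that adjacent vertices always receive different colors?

A, C, F, G, H, I form a clique, so at least 6 colors are needed.
A valid assignment using 6 colors: A=4, B=4, C=3, D=2, E=1, F=5, G=6, H=1, I=2. No two adjacent vertices share a color.

6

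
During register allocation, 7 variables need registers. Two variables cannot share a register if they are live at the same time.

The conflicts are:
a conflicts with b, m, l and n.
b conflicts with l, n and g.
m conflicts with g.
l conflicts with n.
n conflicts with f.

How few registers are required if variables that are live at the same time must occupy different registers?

4

a, b, l, n all conflict with each other, so at least 4 registers are needed.
4 registers suffice: register 1 → {a, f, g}; register 2 → {m, n}; register 3 → {b}; register 4 → {l}. Each listed conflict is separated.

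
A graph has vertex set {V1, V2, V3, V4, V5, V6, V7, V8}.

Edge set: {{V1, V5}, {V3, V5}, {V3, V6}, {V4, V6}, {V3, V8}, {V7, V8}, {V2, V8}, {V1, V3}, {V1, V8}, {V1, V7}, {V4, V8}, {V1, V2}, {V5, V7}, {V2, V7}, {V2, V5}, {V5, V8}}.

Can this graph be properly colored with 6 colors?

Yes

The chromatic number is 5. V1, V2, V5, V7, V8 form a clique, so at least 5 colors are needed.
One proper 5-coloring: V1=blue, V2=yellow, V3=yellow, V4=blue, V5=green, V6=red, V7=purple, V8=red.
Since 6 ≥ 5, a proper 6-coloring certainly exists.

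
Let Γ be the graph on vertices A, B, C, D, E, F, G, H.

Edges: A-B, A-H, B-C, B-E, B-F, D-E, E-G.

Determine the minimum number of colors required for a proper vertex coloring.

B and C are adjacent, so at least 2 colors are needed.
2 colors suffice: color 1 → {B, D, G, H}; color 2 → {A, C, E, F}. No two adjacent vertices share a color.

2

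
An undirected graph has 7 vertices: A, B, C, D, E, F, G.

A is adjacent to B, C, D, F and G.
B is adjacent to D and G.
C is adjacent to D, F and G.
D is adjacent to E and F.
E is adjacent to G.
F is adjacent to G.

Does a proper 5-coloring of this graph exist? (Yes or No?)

The chromatic number is 4. A, C, D, F are mutually adjacent (a clique of size 4), so at least 4 colors are needed.
4 colors suffice: A=blue, B=green, C=green, D=red, E=blue, F=yellow, G=red.
Since 5 ≥ 4, a proper 5-coloring certainly exists.

Yes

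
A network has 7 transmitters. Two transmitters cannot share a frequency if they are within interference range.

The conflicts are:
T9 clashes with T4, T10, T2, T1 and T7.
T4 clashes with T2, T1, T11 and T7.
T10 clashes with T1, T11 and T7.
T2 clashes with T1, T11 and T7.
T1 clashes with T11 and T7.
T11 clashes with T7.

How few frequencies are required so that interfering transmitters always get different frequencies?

5

T4, T2, T1, T11, T7 pairwise conflict, so at least 5 frequencies are needed.
A valid assignment using 5 frequencies: T9=3, T4=4, T10=4, T2=5, T1=1, T11=3, T7=2. Every pair that conflicts lands in different frequencies.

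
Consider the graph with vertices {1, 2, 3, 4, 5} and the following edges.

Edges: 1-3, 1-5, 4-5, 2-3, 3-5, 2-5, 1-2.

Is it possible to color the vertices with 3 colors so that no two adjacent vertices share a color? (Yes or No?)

No

1, 2, 3, 5 are pairwise adjacent (a clique of size 4), so at least 4 colors are needed.
So 3 colors are not enough.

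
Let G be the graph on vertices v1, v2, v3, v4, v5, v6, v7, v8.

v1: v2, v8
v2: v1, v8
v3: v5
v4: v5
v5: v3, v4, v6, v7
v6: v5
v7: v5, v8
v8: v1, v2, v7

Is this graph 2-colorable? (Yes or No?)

No

v1, v2, v8 form a triangle, so at least 3 colors are needed.
So 2 colors are not enough.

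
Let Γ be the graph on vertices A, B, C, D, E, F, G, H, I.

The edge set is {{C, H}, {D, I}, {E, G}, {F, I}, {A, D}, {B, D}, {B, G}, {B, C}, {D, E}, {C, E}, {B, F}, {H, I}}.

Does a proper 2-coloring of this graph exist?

No

The cycle I-D-E-C-H-I has odd length 5, so it cannot be 2-colored; at least 3 colors are needed.
So 2 colors are not enough.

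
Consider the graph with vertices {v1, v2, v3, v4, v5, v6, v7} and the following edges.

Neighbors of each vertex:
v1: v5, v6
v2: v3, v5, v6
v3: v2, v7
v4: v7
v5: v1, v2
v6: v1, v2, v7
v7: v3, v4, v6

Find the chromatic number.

2

v2 and v3 are adjacent, so at least 2 colors are needed.
2 colors suffice: color 1 → {v1, v2, v7}; color 2 → {v3, v4, v5, v6}. No two adjacent vertices share a color.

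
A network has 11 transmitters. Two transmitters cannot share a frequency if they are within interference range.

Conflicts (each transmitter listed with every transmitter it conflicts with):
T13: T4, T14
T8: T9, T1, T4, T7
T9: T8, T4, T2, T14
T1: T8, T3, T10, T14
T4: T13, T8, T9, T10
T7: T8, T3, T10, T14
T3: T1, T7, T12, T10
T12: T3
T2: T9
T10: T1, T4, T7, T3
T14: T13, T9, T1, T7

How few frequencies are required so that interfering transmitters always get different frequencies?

T8, T9, T4 are mutually in conflict, so at least 3 frequencies are needed.
3 frequencies suffice: frequency 1 → {T8, T3, T2, T14}; frequency 2 → {T1, T4, T7, T12}; frequency 3 → {T13, T9, T10}. No two conflicting transmitters share a frequency.

3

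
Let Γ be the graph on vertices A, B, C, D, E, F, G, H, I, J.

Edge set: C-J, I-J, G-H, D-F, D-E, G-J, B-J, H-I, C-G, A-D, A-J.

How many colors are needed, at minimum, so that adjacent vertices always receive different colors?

C, G, J form a triangle, so at least 3 colors are needed.
3 colors suffice: color 1 → {D, H, J}; color 2 → {A, B, E, F, G, I}; color 3 → {C}. No two adjacent vertices share a color.

3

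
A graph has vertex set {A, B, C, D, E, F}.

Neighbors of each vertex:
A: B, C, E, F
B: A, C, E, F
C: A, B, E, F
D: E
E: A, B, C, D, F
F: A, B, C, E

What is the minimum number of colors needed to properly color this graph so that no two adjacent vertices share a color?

5

A, B, C, E, F are mutually adjacent (a clique of size 5), so at least 5 colors are needed.
5 colors suffice: color red → {E}; color blue → {C, D}; color green → {B}; color yellow → {F}; color purple → {A}. No two adjacent vertices share a color.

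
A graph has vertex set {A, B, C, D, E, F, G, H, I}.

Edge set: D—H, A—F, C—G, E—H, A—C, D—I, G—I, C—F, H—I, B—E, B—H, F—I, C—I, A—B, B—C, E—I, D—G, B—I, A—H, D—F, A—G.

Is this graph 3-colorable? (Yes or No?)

B, E, H, I are pairwise adjacent (a clique of size 4), so at least 4 colors are needed.
So 3 colors are not enough.

No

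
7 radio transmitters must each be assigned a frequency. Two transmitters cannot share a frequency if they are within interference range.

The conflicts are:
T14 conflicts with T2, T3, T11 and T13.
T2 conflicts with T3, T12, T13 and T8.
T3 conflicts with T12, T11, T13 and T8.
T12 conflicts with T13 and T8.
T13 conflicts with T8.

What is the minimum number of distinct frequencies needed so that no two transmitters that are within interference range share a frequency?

5

T2, T3, T12, T13, T8 pairwise conflict, so at least 5 frequencies are needed.
5 frequencies suffice: frequency 1 → {T3}; frequency 2 → {T11, T13}; frequency 3 → {T2}; frequency 4 → {T14, T8}; frequency 5 → {T12}. Each listed conflict is separated.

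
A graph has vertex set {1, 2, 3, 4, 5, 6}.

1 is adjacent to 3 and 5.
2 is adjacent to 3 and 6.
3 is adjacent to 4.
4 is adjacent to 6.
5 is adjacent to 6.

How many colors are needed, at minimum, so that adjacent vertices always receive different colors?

The cycle 2-3-1-5-6-2 has odd length 5, so it cannot be 2-colored; at least 3 colors are needed.
3 colors suffice: 1=b, 2=b, 3=a, 4=b, 5=c, 6=a. Each edge has distinct colors on its endpoints.

3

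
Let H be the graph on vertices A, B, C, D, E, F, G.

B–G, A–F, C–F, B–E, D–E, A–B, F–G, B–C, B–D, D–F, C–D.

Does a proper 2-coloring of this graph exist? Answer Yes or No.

C, D, F form a triangle, so at least 3 colors are needed.
So 2 colors are not enough.

No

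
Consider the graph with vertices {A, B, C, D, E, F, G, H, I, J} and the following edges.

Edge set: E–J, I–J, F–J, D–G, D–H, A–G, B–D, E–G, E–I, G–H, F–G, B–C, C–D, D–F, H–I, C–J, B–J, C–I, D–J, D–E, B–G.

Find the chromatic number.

B, C, D, J are pairwise adjacent (a clique of size 4), so at least 4 colors are needed.
4 colors suffice: A=red, B=yellow, C=green, D=red, E=green, F=green, G=blue, H=green, I=red, J=blue. No two adjacent vertices share a color.

4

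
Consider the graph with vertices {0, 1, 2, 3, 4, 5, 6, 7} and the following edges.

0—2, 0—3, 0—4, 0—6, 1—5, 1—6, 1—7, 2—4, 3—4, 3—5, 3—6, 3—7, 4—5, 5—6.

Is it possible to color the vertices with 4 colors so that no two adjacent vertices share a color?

The chromatic number is 3. 0, 3, 6 are mutually adjacent, so at least 3 colors are needed.
3 colors suffice: 0=blue, 1=red, 2=red, 3=red, 4=green, 5=blue, 6=green, 7=blue.
Since 4 ≥ 3, a proper 4-coloring certainly exists.

Yes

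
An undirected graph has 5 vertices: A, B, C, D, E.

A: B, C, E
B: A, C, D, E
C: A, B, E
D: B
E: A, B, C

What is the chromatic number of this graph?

4

A, B, C, E are pairwise adjacent (a clique of size 4), so at least 4 colors are needed.
A valid assignment using 4 colors: A=blue, B=red, C=yellow, D=blue, E=green. Each edge has distinct colors on its endpoints.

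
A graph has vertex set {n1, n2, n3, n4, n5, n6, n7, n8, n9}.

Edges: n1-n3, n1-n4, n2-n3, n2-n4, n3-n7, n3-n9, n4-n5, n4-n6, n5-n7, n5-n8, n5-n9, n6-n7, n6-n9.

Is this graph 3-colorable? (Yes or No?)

The chromatic number is 3. The cycle n4-n6-n7-n3-n1-n4 has odd length 5, so it cannot be 2-colored; at least 3 colors are needed.
3 colors suffice: color R → {n3, n5, n6}; color B → {n4, n7, n8, n9}; color G → {n1, n2}.
That is already a proper 3-coloring.

Yes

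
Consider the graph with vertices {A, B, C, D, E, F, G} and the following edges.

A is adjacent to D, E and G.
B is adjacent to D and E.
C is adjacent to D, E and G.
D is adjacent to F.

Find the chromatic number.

B and E are adjacent, so at least 2 colors are needed.
2 colors suffice: color red → {D, E, G}; color blue → {A, B, C, F}. No two adjacent vertices share a color.

2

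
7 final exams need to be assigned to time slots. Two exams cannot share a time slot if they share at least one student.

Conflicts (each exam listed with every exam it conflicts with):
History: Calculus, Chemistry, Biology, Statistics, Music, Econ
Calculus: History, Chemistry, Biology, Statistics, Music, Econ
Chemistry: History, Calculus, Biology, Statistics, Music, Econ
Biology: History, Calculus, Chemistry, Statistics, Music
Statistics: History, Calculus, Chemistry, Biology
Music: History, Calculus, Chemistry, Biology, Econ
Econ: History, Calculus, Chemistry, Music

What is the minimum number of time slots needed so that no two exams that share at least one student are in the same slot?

5

History, Calculus, Chemistry, Biology, Statistics all conflict with each other, so at least 5 time slots are needed.
5 time slots suffice: time slot 1 → {Chemistry}; time slot 2 → {Calculus}; time slot 3 → {History}; time slot 4 → {Biology, Econ}; time slot 5 → {Statistics, Music}. Each listed conflict is separated.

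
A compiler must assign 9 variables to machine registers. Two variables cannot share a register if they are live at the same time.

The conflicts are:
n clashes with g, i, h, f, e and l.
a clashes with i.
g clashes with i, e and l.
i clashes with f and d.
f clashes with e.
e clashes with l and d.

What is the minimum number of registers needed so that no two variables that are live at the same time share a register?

4

n, g, e, l pairwise conflict, so at least 4 registers are needed.
4 registers suffice: register 1 → {n, a, d}; register 2 → {i, h, e}; register 3 → {g, f}; register 4 → {l}. No two conflicting variables share a register.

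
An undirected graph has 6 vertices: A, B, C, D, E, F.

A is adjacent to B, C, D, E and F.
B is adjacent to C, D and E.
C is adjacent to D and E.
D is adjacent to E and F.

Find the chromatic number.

5

A, B, C, D, E are mutually adjacent (a clique of size 5), so at least 5 colors are needed.
5 colors suffice: color 1 → {A}; color 2 → {D}; color 3 → {C, F}; color 4 → {B}; color 5 → {E}. Every edge joins two different colors.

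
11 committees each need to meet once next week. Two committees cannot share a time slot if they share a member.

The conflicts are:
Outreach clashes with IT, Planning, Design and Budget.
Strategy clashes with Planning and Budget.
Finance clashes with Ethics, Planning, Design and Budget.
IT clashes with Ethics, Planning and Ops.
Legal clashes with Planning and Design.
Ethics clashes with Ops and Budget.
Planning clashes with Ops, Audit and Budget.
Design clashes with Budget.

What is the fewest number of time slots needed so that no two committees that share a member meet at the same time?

3

Finance, Planning, Budget pairwise conflict, so at least 3 time slots are needed.
Using 3 time slots: Outreach=3, Strategy=3, Finance=3, IT=2, Legal=2, Ethics=1, Planning=1, Design=1, Ops=3, Audit=2, Budget=2. Every pair that conflicts lands in different time slots.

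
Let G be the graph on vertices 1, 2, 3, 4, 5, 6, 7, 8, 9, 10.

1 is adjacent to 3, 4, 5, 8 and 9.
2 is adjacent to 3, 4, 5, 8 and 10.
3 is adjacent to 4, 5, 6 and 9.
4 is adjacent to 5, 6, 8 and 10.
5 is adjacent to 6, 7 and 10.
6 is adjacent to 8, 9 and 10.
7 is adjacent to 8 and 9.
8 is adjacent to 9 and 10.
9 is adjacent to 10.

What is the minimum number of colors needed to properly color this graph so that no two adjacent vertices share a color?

4

3, 4, 5, 6 form a clique, so at least 4 colors are needed.
A valid assignment using 4 colors: 1=c, 2=c, 3=d, 4=a, 5=b, 6=c, 7=c, 8=b, 9=a, 10=d. Each edge has distinct colors on its endpoints.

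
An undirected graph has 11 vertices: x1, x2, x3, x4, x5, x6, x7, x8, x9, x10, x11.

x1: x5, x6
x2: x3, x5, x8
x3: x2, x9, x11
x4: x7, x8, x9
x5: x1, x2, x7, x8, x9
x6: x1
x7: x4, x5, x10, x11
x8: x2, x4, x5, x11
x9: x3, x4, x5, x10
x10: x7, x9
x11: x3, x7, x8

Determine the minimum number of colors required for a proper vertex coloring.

x2, x5, x8 are pairwise adjacent, so at least 3 colors are needed.
3 colors suffice: color R → {x3, x4, x5, x6, x10}; color B → {x1, x7, x8, x9}; color G → {x2, x11}. Every edge joins two different colors.

3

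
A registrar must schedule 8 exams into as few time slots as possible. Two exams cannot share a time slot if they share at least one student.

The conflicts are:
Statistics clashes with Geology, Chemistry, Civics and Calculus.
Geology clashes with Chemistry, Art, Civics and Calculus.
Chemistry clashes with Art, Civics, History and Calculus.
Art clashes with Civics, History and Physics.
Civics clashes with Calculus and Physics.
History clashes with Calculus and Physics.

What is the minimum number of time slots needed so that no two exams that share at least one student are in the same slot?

Statistics, Geology, Chemistry, Civics, Calculus all conflict with each other, so at least 5 time slots are needed.
5 time slots suffice: time slot 1 → {Civics, History}; time slot 2 → {Chemistry, Physics}; time slot 3 → {Geology}; time slot 4 → {Art, Calculus}; time slot 5 → {Statistics}. Every pair that conflicts lands in different time slots.

5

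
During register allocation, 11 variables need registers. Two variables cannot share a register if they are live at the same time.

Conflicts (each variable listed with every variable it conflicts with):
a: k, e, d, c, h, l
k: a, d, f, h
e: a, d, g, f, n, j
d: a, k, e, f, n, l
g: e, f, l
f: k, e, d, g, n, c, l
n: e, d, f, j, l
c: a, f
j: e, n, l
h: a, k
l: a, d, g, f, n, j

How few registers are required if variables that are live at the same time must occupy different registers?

e, d, f, n are mutually in conflict, so at least 4 registers are needed.
4 registers suffice: register 1 → {a, f, j}; register 2 → {d, g, c, h}; register 3 → {k, e, l}; register 4 → {n}. Each listed conflict is separated.

4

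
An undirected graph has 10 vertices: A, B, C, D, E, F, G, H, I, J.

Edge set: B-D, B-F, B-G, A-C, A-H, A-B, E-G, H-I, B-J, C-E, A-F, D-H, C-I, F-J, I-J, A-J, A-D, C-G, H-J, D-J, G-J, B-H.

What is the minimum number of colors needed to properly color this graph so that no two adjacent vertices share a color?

5

A, B, D, H, J are pairwise adjacent (a clique of size 5), so at least 5 colors are needed.
5 colors suffice: color red → {C, J}; color blue → {A, G, I}; color green → {B, E}; color yellow → {F, H}; color purple → {D}. Every edge joins two different colors.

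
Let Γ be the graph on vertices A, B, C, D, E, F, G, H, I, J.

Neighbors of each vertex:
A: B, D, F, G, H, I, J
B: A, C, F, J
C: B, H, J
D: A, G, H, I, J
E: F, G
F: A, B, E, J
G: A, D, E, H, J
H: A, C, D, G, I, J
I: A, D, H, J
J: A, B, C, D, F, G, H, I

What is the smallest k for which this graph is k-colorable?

5

A, D, H, I, J are pairwise adjacent (a clique of size 5), so at least 5 colors are needed.
5 colors suffice: color red → {E, J}; color blue → {A, C}; color green → {B, H}; color yellow → {D, F}; color purple → {G, I}. Each edge has distinct colors on its endpoints.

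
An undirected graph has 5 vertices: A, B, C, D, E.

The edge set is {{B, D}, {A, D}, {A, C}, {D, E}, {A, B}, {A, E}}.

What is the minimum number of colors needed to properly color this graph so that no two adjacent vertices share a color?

3

A, B, D are pairwise adjacent, so at least 3 colors are needed.
One proper 3-coloring: A=red, B=green, C=blue, D=blue, E=green. Each edge has distinct colors on its endpoints.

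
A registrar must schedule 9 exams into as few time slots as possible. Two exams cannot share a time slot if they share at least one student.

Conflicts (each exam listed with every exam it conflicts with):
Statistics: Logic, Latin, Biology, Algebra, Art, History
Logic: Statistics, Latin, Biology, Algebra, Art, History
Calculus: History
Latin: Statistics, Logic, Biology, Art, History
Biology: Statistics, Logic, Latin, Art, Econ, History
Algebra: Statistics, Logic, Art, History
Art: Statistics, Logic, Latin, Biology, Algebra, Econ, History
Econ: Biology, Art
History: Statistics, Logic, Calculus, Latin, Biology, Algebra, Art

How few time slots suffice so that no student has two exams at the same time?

Statistics, Logic, Latin, Biology, Art, History all conflict with each other, so at least 6 time slots are needed.
6 time slots suffice: time slot 1 → {Econ, History}; time slot 2 → {Calculus, Art}; time slot 3 → {Logic}; time slot 4 → {Biology, Algebra}; time slot 5 → {Statistics}; time slot 6 → {Latin}. Every pair that conflicts lands in different time slots.

6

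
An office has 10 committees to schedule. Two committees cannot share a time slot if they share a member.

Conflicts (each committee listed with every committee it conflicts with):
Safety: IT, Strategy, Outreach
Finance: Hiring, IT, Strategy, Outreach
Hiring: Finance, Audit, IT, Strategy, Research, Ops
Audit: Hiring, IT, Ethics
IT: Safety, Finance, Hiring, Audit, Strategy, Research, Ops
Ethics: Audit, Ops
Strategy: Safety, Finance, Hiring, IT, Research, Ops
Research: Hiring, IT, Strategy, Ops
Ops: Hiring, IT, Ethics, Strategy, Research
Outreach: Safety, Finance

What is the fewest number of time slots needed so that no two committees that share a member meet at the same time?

Hiring, IT, Strategy, Research, Ops pairwise conflict, so at least 5 time slots are needed.
5 time slots suffice: time slot 1 → {IT, Ethics, Outreach}; time slot 2 → {Audit, Strategy}; time slot 3 → {Safety, Hiring}; time slot 4 → {Finance, Ops}; time slot 5 → {Research}. Every pair that conflicts lands in different time slots.

5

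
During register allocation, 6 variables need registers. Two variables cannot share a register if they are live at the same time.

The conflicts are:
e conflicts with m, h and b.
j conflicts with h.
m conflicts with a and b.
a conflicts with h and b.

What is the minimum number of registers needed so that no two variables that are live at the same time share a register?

m, a, b all conflict with each other, so at least 3 registers are needed.
A valid assignment using 3 registers: e=2, j=2, m=1, a=2, h=1, b=3. Every pair that conflicts lands in different registers.

3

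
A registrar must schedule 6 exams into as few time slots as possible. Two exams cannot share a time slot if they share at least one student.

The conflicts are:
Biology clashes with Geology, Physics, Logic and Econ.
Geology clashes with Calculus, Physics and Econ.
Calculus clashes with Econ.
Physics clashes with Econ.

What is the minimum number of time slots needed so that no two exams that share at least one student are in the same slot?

4

Biology, Geology, Physics, Econ pairwise conflict, so at least 4 time slots are needed.
4 time slots suffice: Biology=3, Geology=2, Calculus=3, Physics=4, Logic=1, Econ=1. No two conflicting exams share a time slot.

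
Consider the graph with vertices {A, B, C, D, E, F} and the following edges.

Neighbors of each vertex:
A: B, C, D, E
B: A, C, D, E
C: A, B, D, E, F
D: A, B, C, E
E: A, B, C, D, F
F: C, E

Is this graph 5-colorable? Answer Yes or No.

The chromatic number is 5. A, B, C, D, E are pairwise adjacent (a clique of size 5), so at least 5 colors are needed.
5 colors suffice: A=5, B=4, C=1, D=3, E=2, F=3.
That is already a proper 5-coloring.

Yes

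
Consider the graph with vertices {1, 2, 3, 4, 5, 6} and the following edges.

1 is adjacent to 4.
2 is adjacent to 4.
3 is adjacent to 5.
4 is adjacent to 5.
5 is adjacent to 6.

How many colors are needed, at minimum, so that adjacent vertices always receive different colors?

2

3 and 5 are adjacent, so at least 2 colors are needed.
2 colors suffice: color a → {1, 2, 5}; color b → {3, 4, 6}. No two adjacent vertices share a color.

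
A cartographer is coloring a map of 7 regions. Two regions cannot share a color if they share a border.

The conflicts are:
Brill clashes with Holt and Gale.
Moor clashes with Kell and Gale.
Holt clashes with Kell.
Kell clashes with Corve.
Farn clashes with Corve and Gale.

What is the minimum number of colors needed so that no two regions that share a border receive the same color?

The cycle Farn-Corve-Kell-Moor-Gale-Farn has odd length 5, so it cannot be 2-colored; at least 3 colors are needed.
3 colors suffice: color 1 → {Kell, Gale}; color 2 → {Brill, Moor, Farn}; color 3 → {Holt, Corve}. No two conflicting regions share a color.

3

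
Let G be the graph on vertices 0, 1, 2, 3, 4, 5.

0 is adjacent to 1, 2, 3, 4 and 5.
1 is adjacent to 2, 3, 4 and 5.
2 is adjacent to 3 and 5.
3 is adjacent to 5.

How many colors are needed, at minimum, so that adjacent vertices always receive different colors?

5

0, 1, 2, 3, 5 are pairwise adjacent (a clique of size 5), so at least 5 colors are needed.
5 colors suffice: color red → {1}; color blue → {0}; color green → {4, 5}; color yellow → {2}; color purple → {3}. No two adjacent vertices share a color.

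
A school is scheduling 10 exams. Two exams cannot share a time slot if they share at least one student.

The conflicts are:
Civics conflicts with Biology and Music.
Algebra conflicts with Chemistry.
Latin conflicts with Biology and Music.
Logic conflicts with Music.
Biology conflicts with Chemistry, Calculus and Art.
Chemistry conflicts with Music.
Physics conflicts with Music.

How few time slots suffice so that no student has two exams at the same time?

2

Chemistry and Music conflict, so at least 2 time slots are needed.
A valid assignment using 2 time slots: Civics=2, Algebra=1, Latin=2, Logic=2, Biology=1, Chemistry=2, Calculus=2, Art=2, Physics=2, Music=1. Each listed conflict is separated.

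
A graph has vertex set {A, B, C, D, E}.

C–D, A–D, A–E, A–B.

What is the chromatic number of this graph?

A and E are adjacent, so at least 2 colors are needed.
2 colors suffice: color red → {A, C}; color blue → {B, D, E}. Each edge has distinct colors on its endpoints.

2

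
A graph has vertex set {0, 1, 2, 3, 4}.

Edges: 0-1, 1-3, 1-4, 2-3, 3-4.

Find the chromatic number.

1, 3, 4 are pairwise adjacent, so at least 3 colors are needed.
One proper 3-coloring: 0=a, 1=b, 2=b, 3=a, 4=c. Every edge joins two different colors.

3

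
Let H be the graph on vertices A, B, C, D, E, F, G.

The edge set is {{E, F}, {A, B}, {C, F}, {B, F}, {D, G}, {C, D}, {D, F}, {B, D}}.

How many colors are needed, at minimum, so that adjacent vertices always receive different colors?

3

B, D, F form a triangle, so at least 3 colors are needed.
3 colors suffice: color 1 → {A, D, E}; color 2 → {F, G}; color 3 → {B, C}. No two adjacent vertices share a color.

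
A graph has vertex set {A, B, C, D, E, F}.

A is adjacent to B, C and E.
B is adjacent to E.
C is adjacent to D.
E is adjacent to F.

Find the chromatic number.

3

A, B, E are pairwise adjacent, so at least 3 colors are needed.
3 colors suffice: A=2, B=3, C=1, D=2, E=1, F=2. Every edge joins two different colors.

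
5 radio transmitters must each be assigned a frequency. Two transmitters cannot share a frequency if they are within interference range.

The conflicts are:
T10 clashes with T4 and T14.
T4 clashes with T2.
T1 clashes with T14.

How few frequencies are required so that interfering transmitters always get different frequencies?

T1 and T14 conflict, so at least 2 frequencies are needed.
2 frequencies suffice: frequency 1 → {T4, T14}; frequency 2 → {T10, T1, T2}. Each listed conflict is separated.

2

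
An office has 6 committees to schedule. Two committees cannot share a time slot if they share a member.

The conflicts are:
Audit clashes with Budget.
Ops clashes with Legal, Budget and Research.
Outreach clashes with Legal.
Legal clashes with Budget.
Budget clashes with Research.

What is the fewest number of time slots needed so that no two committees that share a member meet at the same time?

Ops, Budget, Research all conflict with each other, so at least 3 time slots are needed.
3 time slots suffice: time slot 1 → {Outreach, Budget}; time slot 2 → {Audit, Legal, Research}; time slot 3 → {Ops}. Every pair that conflicts lands in different time slots.

3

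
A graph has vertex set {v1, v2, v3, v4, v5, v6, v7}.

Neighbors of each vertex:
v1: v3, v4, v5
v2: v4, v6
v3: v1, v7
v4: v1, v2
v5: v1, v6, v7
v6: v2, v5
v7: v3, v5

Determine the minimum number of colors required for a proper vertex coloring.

3

The cycle v6-v2-v4-v1-v5-v6 has odd length 5, so it cannot be 2-colored; at least 3 colors are needed.
3 colors suffice: v1=2, v2=2, v3=1, v4=1, v5=1, v6=3, v7=2. Each edge has distinct colors on its endpoints.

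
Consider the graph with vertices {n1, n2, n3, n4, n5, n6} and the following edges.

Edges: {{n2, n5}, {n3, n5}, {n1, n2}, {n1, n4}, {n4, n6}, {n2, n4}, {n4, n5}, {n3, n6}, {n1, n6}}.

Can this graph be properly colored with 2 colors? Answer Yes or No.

n1, n2, n4 are pairwise adjacent, so at least 3 colors are needed.
So 2 colors are not enough.

No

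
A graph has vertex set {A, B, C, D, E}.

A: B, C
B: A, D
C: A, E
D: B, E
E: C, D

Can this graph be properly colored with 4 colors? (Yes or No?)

Yes

The chromatic number is 3. The cycle D-B-A-C-E-D has odd length 5, so it cannot be 2-colored; at least 3 colors are needed.
3 colors suffice: A=1, B=2, C=2, D=3, E=1.
Since 4 ≥ 3, a proper 4-coloring certainly exists.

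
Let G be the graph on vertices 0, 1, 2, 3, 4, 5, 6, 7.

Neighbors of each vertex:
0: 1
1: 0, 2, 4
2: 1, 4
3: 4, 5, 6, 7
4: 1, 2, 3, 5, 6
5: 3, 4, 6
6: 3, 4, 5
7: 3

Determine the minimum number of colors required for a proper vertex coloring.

3, 4, 5, 6 are mutually adjacent (a clique of size 4), so at least 4 colors are needed.
One proper 4-coloring: 0=red, 1=blue, 2=green, 3=blue, 4=red, 5=green, 6=yellow, 7=red. Each edge has distinct colors on its endpoints.

4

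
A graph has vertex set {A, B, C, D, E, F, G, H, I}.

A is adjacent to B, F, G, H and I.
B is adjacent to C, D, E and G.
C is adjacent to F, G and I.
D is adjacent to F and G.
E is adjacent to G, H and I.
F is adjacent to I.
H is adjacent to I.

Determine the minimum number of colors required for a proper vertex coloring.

3

E, H, I are pairwise adjacent, so at least 3 colors are needed.
3 colors suffice: A=2, B=1, C=2, D=2, E=2, F=3, G=3, H=3, I=1. No two adjacent vertices share a color.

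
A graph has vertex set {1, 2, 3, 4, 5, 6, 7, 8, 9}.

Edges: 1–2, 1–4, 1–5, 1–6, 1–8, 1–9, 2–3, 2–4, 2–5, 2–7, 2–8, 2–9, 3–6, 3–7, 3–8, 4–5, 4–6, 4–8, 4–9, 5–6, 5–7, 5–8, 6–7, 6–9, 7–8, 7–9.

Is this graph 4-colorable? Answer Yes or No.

1, 2, 4, 5, 8 form a clique, so at least 5 colors are needed.
So 4 colors are not enough.

No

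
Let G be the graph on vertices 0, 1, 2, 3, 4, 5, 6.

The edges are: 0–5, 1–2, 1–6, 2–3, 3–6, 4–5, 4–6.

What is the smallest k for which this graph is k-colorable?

4 and 6 are adjacent, so at least 2 colors are needed.
2 colors suffice: color a → {2, 5, 6}; color b → {0, 1, 3, 4}. Each edge has distinct colors on its endpoints.

2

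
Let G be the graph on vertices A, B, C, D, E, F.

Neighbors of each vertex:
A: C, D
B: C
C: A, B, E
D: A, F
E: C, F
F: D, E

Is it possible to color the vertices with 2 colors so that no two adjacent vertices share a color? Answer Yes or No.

No

The cycle E-C-A-D-F-E has odd length 5, so it cannot be 2-colored; at least 3 colors are needed.
So 2 colors are not enough.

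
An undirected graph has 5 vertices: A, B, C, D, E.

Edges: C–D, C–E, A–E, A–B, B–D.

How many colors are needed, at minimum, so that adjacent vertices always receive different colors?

3

The cycle E-A-B-D-C-E has odd length 5, so it cannot be 2-colored; at least 3 colors are needed.
3 colors suffice: color 1 → {B, C}; color 2 → {D, E}; color 3 → {A}. No two adjacent vertices share a color.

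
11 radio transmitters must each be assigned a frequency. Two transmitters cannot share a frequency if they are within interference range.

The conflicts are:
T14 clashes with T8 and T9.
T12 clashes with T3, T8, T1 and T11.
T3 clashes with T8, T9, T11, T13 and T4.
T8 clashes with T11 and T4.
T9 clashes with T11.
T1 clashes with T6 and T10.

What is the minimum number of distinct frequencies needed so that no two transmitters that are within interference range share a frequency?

T12, T3, T8, T11 all conflict with each other, so at least 4 frequencies are needed.
4 frequencies suffice: frequency 1 → {T14, T3, T1}; frequency 2 → {T8, T9, T13, T6, T10}; frequency 3 → {T12, T4}; frequency 4 → {T11}. Each listed conflict is separated.

4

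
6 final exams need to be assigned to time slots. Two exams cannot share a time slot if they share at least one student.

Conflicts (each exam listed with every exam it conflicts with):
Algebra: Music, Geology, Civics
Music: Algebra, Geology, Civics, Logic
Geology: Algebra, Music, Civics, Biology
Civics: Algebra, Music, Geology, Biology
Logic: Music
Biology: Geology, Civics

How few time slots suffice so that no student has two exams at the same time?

4

Algebra, Music, Geology, Civics are mutually in conflict, so at least 4 time slots are needed.
4 time slots suffice: time slot 1 → {Music, Biology}; time slot 2 → {Geology, Logic}; time slot 3 → {Civics}; time slot 4 → {Algebra}. Each listed conflict is separated.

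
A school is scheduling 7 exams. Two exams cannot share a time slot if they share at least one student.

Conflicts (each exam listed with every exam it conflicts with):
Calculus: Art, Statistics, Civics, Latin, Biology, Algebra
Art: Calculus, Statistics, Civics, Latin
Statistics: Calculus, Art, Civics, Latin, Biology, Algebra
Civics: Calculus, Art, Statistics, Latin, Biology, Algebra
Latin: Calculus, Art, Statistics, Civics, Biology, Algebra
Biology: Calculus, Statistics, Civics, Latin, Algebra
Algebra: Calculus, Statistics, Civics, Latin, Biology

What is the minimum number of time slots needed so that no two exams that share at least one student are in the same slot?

6

Calculus, Statistics, Civics, Latin, Biology, Algebra all conflict with each other, so at least 6 time slots are needed.
Using 6 time slots: Calculus=2, Art=5, Statistics=4, Civics=1, Latin=3, Biology=6, Algebra=5. Each listed conflict is separated.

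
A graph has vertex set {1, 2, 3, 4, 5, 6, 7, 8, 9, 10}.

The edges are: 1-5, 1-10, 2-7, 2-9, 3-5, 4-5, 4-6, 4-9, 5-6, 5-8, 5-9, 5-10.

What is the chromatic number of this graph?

4, 5, 9 are mutually adjacent, so at least 3 colors are needed.
3 colors suffice: 1=b, 2=a, 3=b, 4=b, 5=a, 6=c, 7=b, 8=b, 9=c, 10=c. Each edge has distinct colors on its endpoints.

3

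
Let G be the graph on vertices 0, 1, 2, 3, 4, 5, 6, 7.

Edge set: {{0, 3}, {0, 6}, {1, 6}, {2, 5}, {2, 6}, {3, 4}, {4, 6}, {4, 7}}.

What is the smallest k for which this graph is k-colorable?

1 and 6 are adjacent, so at least 2 colors are needed.
A valid assignment using 2 colors: 0=b, 1=b, 2=b, 3=a, 4=b, 5=a, 6=a, 7=a. Each edge has distinct colors on its endpoints.

2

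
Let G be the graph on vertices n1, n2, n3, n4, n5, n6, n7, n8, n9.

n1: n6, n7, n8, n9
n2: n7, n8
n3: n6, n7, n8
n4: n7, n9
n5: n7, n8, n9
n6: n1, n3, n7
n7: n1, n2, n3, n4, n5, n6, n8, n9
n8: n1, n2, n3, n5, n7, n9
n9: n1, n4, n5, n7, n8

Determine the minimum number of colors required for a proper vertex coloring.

n1, n7, n8, n9 form a clique, so at least 4 colors are needed.
One proper 4-coloring: n1=Y, n2=G, n3=G, n4=B, n5=Y, n6=B, n7=R, n8=B, n9=G. Every edge joins two different colors.

4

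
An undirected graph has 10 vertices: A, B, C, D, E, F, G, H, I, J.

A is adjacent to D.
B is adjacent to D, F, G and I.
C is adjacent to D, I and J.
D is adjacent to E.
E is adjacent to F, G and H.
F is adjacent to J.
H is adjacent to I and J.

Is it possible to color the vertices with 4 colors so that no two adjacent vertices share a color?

The chromatic number is 3. The cycle J-C-D-B-F-J has odd length 5, so it cannot be 2-colored; at least 3 colors are needed.
One proper 3-coloring: A=1, B=1, C=1, D=2, E=1, F=3, G=2, H=3, I=2, J=2.
Since 4 ≥ 3, a proper 4-coloring certainly exists.

Yes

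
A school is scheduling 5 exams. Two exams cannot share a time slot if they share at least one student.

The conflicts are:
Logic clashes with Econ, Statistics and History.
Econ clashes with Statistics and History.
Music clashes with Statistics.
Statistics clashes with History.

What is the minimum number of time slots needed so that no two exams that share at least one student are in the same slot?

Logic, Econ, Statistics, History all conflict with each other, so at least 4 time slots are needed.
4 time slots suffice: Logic=4, Econ=3, Music=2, Statistics=1, History=2. Each listed conflict is separated.

4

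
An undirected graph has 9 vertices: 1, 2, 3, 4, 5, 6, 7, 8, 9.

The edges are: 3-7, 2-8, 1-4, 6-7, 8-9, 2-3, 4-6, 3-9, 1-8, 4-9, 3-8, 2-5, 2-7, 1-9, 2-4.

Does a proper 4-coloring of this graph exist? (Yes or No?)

The chromatic number is 3. 1, 4, 9 are pairwise adjacent, so at least 3 colors are needed.
3 colors suffice: color a → {2, 6, 9}; color b → {4, 5, 7, 8}; color c → {1, 3}.
Since 4 ≥ 3, a proper 4-coloring certainly exists.

Yes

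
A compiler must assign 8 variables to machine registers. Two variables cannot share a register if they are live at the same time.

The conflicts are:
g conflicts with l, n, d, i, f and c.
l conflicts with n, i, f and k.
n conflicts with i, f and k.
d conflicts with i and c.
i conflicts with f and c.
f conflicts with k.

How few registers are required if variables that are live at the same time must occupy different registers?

g, l, n, i, f are mutually in conflict, so at least 5 registers are needed.
5 registers suffice: register 1 → {g, k}; register 2 → {i}; register 3 → {l, c}; register 4 → {n, d}; register 5 → {f}. No two conflicting variables share a register.

5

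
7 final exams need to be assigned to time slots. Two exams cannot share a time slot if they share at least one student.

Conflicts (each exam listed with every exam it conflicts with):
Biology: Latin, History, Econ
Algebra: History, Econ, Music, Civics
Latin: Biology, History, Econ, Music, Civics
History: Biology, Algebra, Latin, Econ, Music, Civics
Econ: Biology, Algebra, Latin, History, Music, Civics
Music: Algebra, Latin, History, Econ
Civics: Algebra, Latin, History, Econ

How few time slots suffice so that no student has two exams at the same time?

4

Algebra, History, Econ, Civics all conflict with each other, so at least 4 time slots are needed.
4 time slots suffice: time slot 1 → {History}; time slot 2 → {Econ}; time slot 3 → {Algebra, Latin}; time slot 4 → {Biology, Music, Civics}. Every pair that conflicts lands in different time slots.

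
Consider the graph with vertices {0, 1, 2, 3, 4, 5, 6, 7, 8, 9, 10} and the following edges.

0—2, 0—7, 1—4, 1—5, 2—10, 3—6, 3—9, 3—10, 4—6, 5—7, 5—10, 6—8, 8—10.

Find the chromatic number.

3

The cycle 5-7-0-2-10-5 has odd length 5, so it cannot be 2-colored; at least 3 colors are needed.
3 colors suffice: color red → {0, 1, 6, 9, 10}; color blue → {2, 3, 4, 5, 8}; color green → {7}. Every edge joins two different colors.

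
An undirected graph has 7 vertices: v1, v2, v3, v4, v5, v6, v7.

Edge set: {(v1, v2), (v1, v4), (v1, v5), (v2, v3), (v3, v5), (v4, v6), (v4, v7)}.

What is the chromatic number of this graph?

v4 and v7 are adjacent, so at least 2 colors are needed.
2 colors suffice: color 1 → {v1, v3, v6, v7}; color 2 → {v2, v4, v5}. No two adjacent vertices share a color.

2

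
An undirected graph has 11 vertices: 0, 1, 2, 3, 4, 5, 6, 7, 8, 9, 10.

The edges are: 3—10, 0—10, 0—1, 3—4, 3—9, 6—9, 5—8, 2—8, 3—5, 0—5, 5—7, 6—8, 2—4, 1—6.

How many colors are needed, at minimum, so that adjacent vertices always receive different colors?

The cycle 8-6-1-0-5-8 has odd length 5, so it cannot be 2-colored; at least 3 colors are needed.
A valid assignment using 3 colors: 0=red, 1=green, 2=blue, 3=red, 4=green, 5=blue, 6=blue, 7=red, 8=red, 9=green, 10=blue. No two adjacent vertices share a color.

3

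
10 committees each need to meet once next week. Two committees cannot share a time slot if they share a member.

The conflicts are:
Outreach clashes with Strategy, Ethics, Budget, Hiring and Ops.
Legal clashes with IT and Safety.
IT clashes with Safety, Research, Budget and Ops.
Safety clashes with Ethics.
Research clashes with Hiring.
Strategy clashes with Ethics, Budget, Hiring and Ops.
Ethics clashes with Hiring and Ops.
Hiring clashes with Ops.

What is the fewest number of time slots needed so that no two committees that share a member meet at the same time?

5

Outreach, Strategy, Ethics, Hiring, Ops are mutually in conflict, so at least 5 time slots are needed.
5 time slots suffice: time slot 1 → {IT, Ethics}; time slot 2 → {Outreach, Safety, Research}; time slot 3 → {Legal, Budget, Hiring}; time slot 4 → {Strategy}; time slot 5 → {Ops}. Every pair that conflicts lands in different time slots.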